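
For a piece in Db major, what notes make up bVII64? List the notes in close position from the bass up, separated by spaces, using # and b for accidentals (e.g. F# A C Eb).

Scale degree 7 in Db major is C; lowering it a half step gives Cb. bVII64 is a major triad on the lowered seventh degree (the subtonic), borrowed from the parallel minor.
So the chord is Cb-Eb-Gb, a major triad.
The figured bass 64 indicates second inversion, placing the fifth (Gb) in the bass: Gb-Cb-Eb.

Gb Cb Eb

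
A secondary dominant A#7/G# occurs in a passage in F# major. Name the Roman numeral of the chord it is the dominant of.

The chord is a dominant seventh chord on A#.
A dominant resolves down a perfect fifth: A# → D#. In F# major, D# is scale degree 6, i.e. vi.

vi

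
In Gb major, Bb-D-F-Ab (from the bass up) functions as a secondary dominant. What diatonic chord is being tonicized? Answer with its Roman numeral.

vi

The chord is a dominant seventh chord on Bb.
A dominant resolves down a perfect fifth: Bb → Eb. In Gb major, Eb is scale degree 6, i.e. vi.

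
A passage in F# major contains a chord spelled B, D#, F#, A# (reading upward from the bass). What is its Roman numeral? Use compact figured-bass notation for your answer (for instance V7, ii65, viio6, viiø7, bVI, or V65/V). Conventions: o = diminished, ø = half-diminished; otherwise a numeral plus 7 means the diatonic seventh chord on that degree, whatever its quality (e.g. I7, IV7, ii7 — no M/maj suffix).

The pitches B-D#-F#-A# form a major seventh chord rooted on B.
In F# major, B is the subdominant; the diatonic major seventh chord there is IV7.

IV7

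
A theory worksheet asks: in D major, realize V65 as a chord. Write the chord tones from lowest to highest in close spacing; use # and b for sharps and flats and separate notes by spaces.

C# E G A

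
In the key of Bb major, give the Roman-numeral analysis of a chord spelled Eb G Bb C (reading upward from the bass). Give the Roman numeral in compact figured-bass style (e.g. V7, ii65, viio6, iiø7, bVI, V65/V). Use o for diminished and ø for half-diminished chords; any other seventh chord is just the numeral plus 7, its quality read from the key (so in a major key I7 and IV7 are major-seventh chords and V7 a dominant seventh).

ii65

Stacked in thirds the chord is C-Eb-G-Bb: a minor seventh chord on C.
C is scale degree 2 in Bb major, and a minor seventh chord on that degree is written ii7.
With Eb in the bass the chord is in first inversion, so the figured bass is 65.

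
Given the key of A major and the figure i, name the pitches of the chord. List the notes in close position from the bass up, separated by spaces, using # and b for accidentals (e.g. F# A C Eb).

Scale degree 1 in A major is A; here the chord built on it is altered to a minor triad. i is the minor tonic, borrowed from the parallel minor.
So the chord is A-C-E, a minor triad.

A C E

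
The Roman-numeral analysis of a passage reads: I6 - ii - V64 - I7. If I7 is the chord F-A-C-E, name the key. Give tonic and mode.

F major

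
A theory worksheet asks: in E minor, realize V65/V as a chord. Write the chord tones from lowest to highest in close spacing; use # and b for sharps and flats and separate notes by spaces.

The slash means an applied dominant: we want the dominant of V. In E minor, V is B major, and its dominant is built on F#.
Building a dominant seventh chord on F# gives F#-A#-C#-E.
The figured bass 65 indicates first inversion, placing the third (A#) in the bass: A#-C#-E-F#.

A# C# E F#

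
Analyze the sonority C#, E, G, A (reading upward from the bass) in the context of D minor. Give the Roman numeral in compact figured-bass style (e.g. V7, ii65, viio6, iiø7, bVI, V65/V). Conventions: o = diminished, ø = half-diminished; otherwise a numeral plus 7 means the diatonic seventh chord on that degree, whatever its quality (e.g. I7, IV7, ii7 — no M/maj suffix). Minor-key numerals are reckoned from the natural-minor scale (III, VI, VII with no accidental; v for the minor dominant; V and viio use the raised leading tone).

V65

Stacked in thirds the chord is A-C#-E-G: a dominant seventh chord on A.
In D minor, A is the dominant; the diatonic dominant seventh chord there is V7.
With C# in the bass the chord is in first inversion, so the figured bass is 65.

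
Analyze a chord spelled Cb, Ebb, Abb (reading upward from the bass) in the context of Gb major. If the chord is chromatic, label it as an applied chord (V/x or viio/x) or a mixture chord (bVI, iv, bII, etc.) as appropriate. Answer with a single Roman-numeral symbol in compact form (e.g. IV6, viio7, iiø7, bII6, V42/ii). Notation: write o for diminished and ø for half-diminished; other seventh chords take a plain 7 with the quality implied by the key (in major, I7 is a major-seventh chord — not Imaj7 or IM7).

The pitches Abb-Cb-Ebb form a major triad rooted on Abb.
Abb is the lowered second degree of Gb major (diatonic 2 would be Ab). This is the Neapolitan sixth — a major triad on the lowered second degree, here in its customary first inversion.
With Cb in the bass the chord is in first inversion, so the figured bass is 6.

bII6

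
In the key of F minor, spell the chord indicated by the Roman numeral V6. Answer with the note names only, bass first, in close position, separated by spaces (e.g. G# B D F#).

In F minor, the dominant is C. The dominant is major (leading tone raised), so V is a major triad.
Stacking thirds from C gives C-E-G.
With the 6 figure the chord is in first inversion; from the bass E upward in close position it reads E-G-C.

E G C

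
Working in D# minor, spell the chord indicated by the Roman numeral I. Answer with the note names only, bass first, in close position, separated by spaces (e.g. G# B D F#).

Scale degree 1 in D# minor is D#; here the chord built on it is altered to a major triad. I is the major tonic (Picardy third), borrowed from the parallel major.
So the chord is D#-F##-A#.

D# F## A#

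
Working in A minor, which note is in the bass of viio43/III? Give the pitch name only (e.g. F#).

F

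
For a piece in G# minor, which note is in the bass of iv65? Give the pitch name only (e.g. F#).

iv in G# minor has root C#; the chord is C#-E-G#-B.
The figure 65 means first inversion — the third is in the bass.

E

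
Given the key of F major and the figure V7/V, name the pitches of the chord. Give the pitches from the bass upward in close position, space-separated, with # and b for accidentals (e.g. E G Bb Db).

V7/V is a secondary dominant — the dominant seventh of V. V in F major is C, so the applied chord's root is G, a perfect fifth above.
Building a dominant seventh chord on G gives G-B-D-F.

G B D F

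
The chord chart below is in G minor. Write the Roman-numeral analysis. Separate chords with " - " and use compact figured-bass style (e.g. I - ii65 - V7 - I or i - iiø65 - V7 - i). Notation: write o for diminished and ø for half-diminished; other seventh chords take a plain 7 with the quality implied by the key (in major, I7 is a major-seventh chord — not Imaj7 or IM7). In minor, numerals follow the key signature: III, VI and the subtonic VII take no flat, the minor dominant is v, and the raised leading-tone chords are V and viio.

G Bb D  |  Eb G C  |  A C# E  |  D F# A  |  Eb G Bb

G-Bb-D: minor triad on G = scale degree 1 → i.
Eb-G-C: minor triad on C = scale degree 4 → iv6.
A-C#-E is the secondary dominant of V (major triad on A): V/V.
D-F#-A: major triad on D = scale degree 5 → V.
Eb-G-Bb has root Eb, degree 6 in G minor, so VI.

i - iv6 - V/V - V - VI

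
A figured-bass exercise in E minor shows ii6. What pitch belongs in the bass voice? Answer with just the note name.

A

ii in E minor has root F#; the chord is F#-A-C#.
The figure 6 means first inversion — the third is in the bass.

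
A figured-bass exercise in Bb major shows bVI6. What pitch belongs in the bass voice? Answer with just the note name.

Bb

bVI in Bb major has root Gb; the chord is Gb-Bb-Db.
The figure 6 means first inversion — the third is in the bass.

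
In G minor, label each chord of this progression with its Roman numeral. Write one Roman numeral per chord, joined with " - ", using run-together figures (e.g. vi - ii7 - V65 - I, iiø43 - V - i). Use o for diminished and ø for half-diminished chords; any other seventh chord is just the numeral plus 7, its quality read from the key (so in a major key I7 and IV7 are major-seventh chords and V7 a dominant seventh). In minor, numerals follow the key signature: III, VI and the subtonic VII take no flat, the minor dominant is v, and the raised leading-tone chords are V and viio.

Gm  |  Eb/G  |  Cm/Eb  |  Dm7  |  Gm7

i - VI6 - iv6 - v7 - i7

Gm has root G, degree 1 in G minor, so i.
Eb/G: major triad on Eb = scale degree 6 → VI6.
Cm/Eb: root C is the subdominant; minor triad there is iv6.
Dm7: minor seventh chord on D = scale degree 5 → v7.
Gm7: minor seventh chord on G = scale degree 1 → i7.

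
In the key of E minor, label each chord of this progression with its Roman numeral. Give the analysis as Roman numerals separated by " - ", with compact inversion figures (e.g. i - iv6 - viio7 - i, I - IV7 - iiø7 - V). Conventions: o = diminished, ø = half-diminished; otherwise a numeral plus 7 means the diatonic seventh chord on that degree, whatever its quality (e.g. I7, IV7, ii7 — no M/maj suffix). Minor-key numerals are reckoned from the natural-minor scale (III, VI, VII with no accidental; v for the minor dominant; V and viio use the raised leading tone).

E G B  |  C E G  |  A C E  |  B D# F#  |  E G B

E-G-B has root E, degree 1 in E minor, so i.
C-E-G: major triad on C = scale degree 6 → VI.
A-C-E has root A, degree 4 in E minor, so iv.
B-D#-F#: major triad on B = scale degree 5 → V.
E-G-B: minor triad on E = scale degree 1 → i.

i - VI - iv - V - i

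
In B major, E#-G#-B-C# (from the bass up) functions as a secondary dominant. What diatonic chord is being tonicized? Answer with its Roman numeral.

V

The chord is a dominant seventh chord on C#.
A dominant resolves down a perfect fifth: C# → F#. In B major, F# is scale degree 5, i.e. V.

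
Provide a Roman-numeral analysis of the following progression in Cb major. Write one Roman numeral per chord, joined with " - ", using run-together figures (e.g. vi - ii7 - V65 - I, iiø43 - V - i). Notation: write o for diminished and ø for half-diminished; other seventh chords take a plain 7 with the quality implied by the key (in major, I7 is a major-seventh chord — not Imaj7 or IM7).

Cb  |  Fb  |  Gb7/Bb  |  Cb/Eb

I - IV - V65 - I6

Cb: major triad on Cb = scale degree 1 → I.
Fb has root Fb, degree 4 in Cb major, so IV.
Gb7/Bb: dominant seventh chord on Gb = scale degree 5 → V65.
Cb/Eb has root Cb, degree 1 in Cb major, so I6.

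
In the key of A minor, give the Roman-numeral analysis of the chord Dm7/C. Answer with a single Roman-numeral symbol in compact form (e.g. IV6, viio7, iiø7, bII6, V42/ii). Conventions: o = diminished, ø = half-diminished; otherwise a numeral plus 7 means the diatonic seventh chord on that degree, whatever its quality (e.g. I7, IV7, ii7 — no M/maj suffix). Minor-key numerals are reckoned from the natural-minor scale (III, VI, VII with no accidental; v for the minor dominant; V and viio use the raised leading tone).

Stacked in thirds the chord is D-F-A-C: a minor seventh chord on D.
In A minor, D is the subdominant; the diatonic minor seventh chord there is iv7.
With C in the bass the chord is in third inversion, so the figured bass is 42.

iv42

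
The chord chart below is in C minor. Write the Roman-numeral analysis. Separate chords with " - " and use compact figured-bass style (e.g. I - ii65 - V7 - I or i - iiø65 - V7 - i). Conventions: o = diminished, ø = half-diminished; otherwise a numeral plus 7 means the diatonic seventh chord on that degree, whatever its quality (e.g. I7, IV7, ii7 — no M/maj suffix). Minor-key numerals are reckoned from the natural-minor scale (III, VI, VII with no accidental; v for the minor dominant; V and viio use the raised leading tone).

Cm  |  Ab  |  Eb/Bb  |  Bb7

i - VI - III64 - VII7

Cm has root C, degree 1 in C minor, so i.
Ab: root Ab is the submediant; major triad there is VI.
Eb/Bb has root Eb, degree 3 in C minor, so III64.
Bb7 has root Bb, degree 7 in C minor, so VII7.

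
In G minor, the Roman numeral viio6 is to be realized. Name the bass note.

viio in G minor has root F#; the chord is F#-A-C.
The figure 6 means first inversion — the third is in the bass.

A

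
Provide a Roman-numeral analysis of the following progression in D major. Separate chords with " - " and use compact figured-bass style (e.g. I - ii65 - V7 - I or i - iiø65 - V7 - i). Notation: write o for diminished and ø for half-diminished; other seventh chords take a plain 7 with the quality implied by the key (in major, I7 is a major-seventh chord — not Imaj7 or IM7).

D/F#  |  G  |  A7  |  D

I6 - IV - V7 - I

D/F#: major triad on D = scale degree 1 → I6.
G: root G is the subdominant; major triad there is IV.
A7: root A is the dominant; dominant seventh chord there is V7.
D has root D, degree 1 in D major, so I.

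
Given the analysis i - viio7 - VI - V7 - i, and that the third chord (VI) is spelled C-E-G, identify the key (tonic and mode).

E minor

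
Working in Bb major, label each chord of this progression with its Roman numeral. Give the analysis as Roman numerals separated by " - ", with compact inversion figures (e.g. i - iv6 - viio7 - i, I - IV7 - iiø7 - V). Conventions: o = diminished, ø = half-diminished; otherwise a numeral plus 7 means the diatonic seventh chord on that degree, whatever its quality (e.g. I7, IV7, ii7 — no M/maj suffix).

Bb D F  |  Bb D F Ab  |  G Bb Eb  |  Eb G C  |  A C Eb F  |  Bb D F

I - V7/IV - IV6 - ii6 - V65 - I

Bb-D-F: major triad on Bb = scale degree 1 → I.
Bb-D-F-Ab: a dominant seventh chord on Bb, the applied dominant of IV → V7/IV.
G-Bb-Eb: major triad on Eb = scale degree 4 → IV6.
Eb-G-C: minor triad on C = scale degree 2 → ii6.
A-C-Eb-F: root F is the dominant; dominant seventh chord there is V65.
Bb-D-F: root Bb is the tonic; major triad there is I.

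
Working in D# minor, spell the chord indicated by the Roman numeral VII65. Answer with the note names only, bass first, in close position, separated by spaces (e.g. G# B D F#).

The numeral's case and figure indicate a dominant seventh chord. In D# minor its root, the subtonic, is C#.
Stacking thirds from C# gives C#-E#-G#-B.
The figured bass 65 indicates first inversion, placing the third (E#) in the bass: E#-G#-B-C#.

E# G# B C#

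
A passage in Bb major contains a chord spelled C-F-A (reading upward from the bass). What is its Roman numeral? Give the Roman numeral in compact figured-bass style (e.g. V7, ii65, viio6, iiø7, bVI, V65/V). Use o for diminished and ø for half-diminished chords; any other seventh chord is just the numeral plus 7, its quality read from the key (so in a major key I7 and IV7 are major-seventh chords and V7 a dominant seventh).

V64

Stacked in thirds the chord is F-A-C: a major triad on F.
In Bb major, F is the dominant; the diatonic major triad there is V.
With C in the bass the chord is in second inversion, so the figured bass is 64.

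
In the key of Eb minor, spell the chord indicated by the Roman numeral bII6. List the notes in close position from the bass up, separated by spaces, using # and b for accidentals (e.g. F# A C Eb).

Ab Cb Fb

bII6 is the Neapolitan sixth — a major triad on the lowered second degree, here in its customary first inversion. In Eb minor that root is Fb.
So the chord is Fb-Ab-Cb.
The figured bass 6 indicates first inversion, placing the third (Ab) in the bass: Ab-Cb-Fb.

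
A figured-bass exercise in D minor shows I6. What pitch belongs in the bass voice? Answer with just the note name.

I in D minor has root D; the chord is D-F#-A.
The figure 6 means first inversion — the third is in the bass.

F#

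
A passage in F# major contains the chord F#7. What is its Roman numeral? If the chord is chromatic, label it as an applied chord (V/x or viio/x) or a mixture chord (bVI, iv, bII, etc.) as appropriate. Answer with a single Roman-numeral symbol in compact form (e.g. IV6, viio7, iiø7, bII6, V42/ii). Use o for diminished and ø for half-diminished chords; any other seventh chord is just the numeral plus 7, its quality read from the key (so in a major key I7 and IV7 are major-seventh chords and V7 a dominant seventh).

Stacked in thirds the chord is F#-A#-C#-E: a dominant seventh chord on F#.
F# is not a diatonic chord root with this quality in F# major, but it lies a perfect fifth above B (IV), so the chord functions as an applied dominant of IV.

V7/IV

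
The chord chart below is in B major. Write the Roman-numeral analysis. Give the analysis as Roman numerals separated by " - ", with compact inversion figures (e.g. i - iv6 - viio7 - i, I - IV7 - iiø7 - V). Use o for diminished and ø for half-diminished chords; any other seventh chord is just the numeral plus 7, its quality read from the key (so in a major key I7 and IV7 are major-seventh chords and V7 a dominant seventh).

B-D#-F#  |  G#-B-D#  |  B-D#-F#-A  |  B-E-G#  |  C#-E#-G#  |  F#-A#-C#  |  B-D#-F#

I - vi - V7/IV - IV64 - V/V - V - I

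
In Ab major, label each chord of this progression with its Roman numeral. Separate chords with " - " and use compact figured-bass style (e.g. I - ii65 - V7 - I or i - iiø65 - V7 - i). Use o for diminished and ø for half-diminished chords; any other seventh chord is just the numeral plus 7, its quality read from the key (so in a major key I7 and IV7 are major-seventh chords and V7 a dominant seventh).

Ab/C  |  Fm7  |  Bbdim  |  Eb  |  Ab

Ab/C has root Ab, degree 1 in Ab major, so I6.
Fm7: minor seventh chord on F = scale degree 6 → vi7.
Bbdim: diminished triad on Bb — chromatic; iio (borrowed from the parallel minor).
Eb: major triad on Eb = scale degree 5 → V.
Ab: major triad on Ab = scale degree 1 → I.

I6 - vi7 - iio - V - I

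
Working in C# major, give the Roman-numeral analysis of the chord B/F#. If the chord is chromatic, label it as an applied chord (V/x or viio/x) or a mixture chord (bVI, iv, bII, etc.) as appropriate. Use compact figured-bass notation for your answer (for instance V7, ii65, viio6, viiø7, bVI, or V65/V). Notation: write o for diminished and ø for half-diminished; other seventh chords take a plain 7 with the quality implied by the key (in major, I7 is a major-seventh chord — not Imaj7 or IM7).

bVII64

Stacked in thirds the chord is B-D#-F#: a major triad on B.
B is the lowered seventh degree of C# major (diatonic 7 would be B#). This is a major triad on the lowered seventh degree (the subtonic), borrowed from the parallel minor.
With F# in the bass the chord is in second inversion, so the figured bass is 64.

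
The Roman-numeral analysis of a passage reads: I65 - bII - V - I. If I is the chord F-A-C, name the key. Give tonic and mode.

F major

The chord F is a major triad rooted on F; its label is I.
If F is scale degree 1 and the mode makes that degree carry a major triad, the tonic is F and the mode is major.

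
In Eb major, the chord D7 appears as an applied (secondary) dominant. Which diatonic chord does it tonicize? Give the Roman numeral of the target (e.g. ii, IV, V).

iii

The chord is a dominant seventh chord on D.
A dominant resolves down a perfect fifth: D → G. In Eb major, G is scale degree 3, i.e. iii.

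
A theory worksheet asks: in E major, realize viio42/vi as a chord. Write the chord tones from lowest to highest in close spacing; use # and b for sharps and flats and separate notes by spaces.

The slash marks an applied leading-tone chord: viio of vi. In E major, vi is C#, so the leading tone to it is B#, a half step below.
Building a fully diminished seventh chord on B# gives B#-D#-F#-A.
The figured bass 42 indicates third inversion, placing the seventh (A) in the bass: A-B#-D#-F#.

A B# D# F#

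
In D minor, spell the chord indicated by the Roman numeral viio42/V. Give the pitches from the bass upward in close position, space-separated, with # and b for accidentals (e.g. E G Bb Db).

The slash marks an applied leading-tone chord: viio of V. In D minor, V is A, so the leading tone to it is G#, a half step below.
Building a fully diminished seventh chord on G# gives G#-B-D-F.
The figured bass 42 indicates third inversion, placing the seventh (F) in the bass: F-G#-B-D.

F G# B D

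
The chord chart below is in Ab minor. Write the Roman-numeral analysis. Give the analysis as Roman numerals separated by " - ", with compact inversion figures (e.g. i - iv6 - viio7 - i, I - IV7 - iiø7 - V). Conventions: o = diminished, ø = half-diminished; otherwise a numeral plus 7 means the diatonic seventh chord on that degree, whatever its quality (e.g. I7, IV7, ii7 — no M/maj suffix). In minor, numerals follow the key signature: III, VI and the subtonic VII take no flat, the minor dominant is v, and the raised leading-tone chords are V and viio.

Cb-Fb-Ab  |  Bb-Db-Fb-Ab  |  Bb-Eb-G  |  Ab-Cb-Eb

VI64 - iiø7 - V64 - i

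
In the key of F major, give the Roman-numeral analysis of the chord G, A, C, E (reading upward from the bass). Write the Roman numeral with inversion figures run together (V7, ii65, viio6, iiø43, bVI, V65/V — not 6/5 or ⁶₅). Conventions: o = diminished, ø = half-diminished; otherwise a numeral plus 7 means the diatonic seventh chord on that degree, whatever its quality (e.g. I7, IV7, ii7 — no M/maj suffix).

iii42

Stacked in thirds the chord is A-C-E-G: a minor seventh chord on A.
In F major, A is the mediant; the diatonic minor seventh chord there is iii7.
With G in the bass the chord is in third inversion, so the figured bass is 42.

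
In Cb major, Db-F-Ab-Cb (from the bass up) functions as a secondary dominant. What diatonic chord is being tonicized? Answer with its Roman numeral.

V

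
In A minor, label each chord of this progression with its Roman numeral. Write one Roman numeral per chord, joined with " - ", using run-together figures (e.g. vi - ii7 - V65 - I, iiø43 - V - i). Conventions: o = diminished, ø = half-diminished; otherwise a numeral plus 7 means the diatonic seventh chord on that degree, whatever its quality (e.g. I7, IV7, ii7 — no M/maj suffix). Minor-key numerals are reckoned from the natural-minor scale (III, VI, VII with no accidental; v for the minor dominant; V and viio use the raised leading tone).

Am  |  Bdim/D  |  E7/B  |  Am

Am: root A is the tonic; minor triad there is i.
Bdim/D: root B is the supertonic; diminished triad there is iio6.
E7/B: root E is the dominant; dominant seventh chord there is V43.
Am: root A is the tonic; minor triad there is i.

i - iio6 - V43 - i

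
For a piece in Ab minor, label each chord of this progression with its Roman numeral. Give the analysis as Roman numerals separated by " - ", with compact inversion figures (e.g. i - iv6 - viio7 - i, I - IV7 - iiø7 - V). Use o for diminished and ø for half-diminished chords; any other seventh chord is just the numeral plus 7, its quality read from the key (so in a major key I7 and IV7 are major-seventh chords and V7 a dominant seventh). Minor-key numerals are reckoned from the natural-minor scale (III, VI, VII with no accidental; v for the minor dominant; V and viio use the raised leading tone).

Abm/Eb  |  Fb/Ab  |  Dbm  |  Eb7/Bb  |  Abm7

Abm/Eb: root Ab is the tonic; minor triad there is i64.
Fb/Ab: major triad on Fb = scale degree 6 → VI6.
Dbm: minor triad on Db = scale degree 4 → iv.
Eb7/Bb has root Eb, degree 5 in Ab minor, so V43.
Abm7 has root Ab, degree 1 in Ab minor, so i7.

i64 - VI6 - iv - V43 - i7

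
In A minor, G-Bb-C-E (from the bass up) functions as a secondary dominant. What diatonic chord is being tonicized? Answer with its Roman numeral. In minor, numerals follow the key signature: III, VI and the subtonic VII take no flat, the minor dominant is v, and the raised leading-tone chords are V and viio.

The chord is a dominant seventh chord on C.
A dominant resolves down a perfect fifth: C → F. In A minor, F is scale degree 6, i.e. VI.

VI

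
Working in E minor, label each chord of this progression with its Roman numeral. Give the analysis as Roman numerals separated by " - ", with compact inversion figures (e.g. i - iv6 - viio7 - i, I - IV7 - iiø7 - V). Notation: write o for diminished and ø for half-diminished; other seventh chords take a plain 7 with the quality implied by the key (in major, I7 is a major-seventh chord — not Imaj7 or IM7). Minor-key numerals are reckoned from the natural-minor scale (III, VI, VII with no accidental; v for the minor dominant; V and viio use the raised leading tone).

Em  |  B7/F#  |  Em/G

i - V43 - i6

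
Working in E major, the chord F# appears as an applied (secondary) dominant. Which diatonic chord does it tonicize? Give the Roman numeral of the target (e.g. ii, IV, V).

V

The chord is a major triad on F#.
A dominant resolves down a perfect fifth: F# → B. In E major, B is scale degree 5, i.e. V.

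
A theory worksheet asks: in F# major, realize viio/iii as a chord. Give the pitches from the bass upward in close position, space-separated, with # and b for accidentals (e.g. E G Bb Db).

The slash marks an applied leading-tone chord: viio of iii. In F# major, iii is A#, so the leading tone to it is G##, a half step below.
Building a diminished triad on G## gives G##-B#-D#.

G## B# D#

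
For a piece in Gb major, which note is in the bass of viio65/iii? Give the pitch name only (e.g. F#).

C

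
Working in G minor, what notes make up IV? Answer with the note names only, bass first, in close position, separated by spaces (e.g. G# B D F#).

C E G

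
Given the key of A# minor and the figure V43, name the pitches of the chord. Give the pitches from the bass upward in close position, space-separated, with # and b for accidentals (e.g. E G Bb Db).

B# D# E# G##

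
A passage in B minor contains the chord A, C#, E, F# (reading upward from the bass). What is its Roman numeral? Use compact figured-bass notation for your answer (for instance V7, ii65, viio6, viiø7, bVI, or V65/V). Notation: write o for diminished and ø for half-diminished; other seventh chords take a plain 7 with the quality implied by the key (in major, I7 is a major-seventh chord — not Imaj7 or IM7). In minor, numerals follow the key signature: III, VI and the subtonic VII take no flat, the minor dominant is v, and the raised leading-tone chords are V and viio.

v65

The pitches F#-A-C#-E form a minor seventh chord rooted on F#.
In B minor, F# is the dominant; the diatonic minor seventh chord there is v7.
With A in the bass the chord is in first inversion, so the figured bass is 65.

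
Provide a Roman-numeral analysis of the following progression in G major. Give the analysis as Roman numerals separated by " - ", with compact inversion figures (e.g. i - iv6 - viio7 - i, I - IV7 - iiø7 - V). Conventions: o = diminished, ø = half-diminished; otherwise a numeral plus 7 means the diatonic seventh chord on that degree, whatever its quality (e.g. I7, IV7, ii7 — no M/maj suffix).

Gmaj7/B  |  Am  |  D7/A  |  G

I65 - ii - V43 - I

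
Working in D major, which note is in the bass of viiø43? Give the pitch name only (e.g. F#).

G

viiø in D major has root C#; the chord is C#-E-G-B.
The figure 43 means second inversion — the fifth is in the bass.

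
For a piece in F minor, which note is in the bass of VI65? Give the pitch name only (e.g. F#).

F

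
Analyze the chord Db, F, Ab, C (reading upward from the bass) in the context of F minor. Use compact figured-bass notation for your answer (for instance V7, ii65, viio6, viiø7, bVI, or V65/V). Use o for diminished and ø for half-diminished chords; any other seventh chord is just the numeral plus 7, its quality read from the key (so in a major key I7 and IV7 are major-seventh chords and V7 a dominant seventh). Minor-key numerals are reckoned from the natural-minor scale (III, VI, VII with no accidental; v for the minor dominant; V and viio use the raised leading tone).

VI7

The pitches Db-F-Ab-C form a major seventh chord rooted on Db.
In F minor, Db is the submediant; the diatonic major seventh chord there is VI7.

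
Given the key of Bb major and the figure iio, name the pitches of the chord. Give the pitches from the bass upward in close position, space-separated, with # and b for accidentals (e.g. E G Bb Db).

C Eb Gb

Scale degree 2 in Bb major is C; here the chord built on it is altered to a diminished triad. iio is the diminished supertonic triad, borrowed from the parallel minor.
So the chord is C-Eb-Gb, a diminished triad.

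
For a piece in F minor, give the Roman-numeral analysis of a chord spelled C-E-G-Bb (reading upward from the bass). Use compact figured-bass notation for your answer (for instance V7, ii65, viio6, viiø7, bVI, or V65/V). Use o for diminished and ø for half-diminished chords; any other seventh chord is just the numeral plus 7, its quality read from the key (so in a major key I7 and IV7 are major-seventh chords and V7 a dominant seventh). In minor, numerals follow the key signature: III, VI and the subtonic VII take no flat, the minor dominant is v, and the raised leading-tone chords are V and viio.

Stacked in thirds the chord is C-E-G-Bb: a dominant seventh chord on C.
C is scale degree 5 in F minor, and a dominant seventh chord on that degree is written V7.

V7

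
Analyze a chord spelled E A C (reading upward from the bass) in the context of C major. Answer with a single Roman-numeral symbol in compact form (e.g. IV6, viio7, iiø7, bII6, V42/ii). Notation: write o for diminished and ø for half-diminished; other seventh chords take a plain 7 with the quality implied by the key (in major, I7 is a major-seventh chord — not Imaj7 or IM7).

The pitches A-C-E form a minor triad rooted on A.
In C major, A is the submediant; the diatonic minor triad there is vi.
With E in the bass the chord is in second inversion, so the figured bass is 64.

vi64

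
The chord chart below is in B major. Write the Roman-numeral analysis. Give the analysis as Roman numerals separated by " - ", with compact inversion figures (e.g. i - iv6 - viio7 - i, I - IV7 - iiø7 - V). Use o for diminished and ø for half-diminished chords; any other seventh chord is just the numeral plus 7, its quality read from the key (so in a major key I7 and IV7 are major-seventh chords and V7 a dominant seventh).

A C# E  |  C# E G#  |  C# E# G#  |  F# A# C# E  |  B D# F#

bVII - ii - V/V - V7 - I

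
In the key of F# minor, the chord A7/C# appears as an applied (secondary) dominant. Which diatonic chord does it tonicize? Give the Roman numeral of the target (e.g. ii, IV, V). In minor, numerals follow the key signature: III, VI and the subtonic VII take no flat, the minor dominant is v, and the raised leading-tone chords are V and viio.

The chord is a dominant seventh chord on A.
A dominant resolves down a perfect fifth: A → D. In F# minor, D is scale degree 6, i.e. VI.

VI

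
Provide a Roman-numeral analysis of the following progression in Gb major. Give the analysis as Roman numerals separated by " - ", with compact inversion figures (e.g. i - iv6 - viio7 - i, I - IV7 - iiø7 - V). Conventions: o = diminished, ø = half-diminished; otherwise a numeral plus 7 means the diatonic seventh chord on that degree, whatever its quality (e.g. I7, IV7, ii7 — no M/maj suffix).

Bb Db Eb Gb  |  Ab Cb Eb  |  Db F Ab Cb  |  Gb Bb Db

Bb-Db-Eb-Gb: minor seventh chord on Eb = scale degree 6 → vi43.
Ab-Cb-Eb: minor triad on Ab = scale degree 2 → ii.
Db-F-Ab-Cb: root Db is the dominant; dominant seventh chord there is V7.
Gb-Bb-Db: major triad on Gb = scale degree 1 → I.

vi43 - ii - V7 - I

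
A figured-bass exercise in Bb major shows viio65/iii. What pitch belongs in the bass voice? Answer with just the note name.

E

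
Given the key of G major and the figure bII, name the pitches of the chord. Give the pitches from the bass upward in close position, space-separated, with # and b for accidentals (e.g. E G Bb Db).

bII is the Neapolitan chord — a major triad on the lowered second degree. In G major that root is Ab.
So the chord is Ab-C-Eb, a major triad.

Ab C Eb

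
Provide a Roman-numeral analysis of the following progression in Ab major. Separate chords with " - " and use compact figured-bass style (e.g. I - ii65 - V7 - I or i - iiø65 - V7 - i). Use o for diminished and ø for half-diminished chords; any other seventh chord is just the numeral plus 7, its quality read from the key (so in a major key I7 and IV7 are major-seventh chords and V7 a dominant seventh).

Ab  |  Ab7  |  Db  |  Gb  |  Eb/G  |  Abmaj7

Ab: major triad on Ab = scale degree 1 → I.
Ab7 is the secondary dominant of IV (dominant seventh chord on Ab): V7/IV.
Db: root Db is the subdominant; major triad there is IV.
Gb is non-diatonic — bVII, a mixture chord from Ab minor.
Eb/G has root Eb, degree 5 in Ab major, so V6.
Abmaj7: major seventh chord on Ab = scale degree 1 → I7.

I - V7/IV - IV - bVII - V6 - I7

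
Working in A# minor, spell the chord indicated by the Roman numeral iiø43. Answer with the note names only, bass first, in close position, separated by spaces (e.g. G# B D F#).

F# A# B# D#

In A# minor, scale degree 2 is B#, and the diatonic chord built there is a half-diminished seventh chord.
Stacking thirds from B# gives B#-D#-F#-A#.
With the 43 figure the chord is in second inversion; from the bass F# upward in close position it reads F#-A#-B#-D#.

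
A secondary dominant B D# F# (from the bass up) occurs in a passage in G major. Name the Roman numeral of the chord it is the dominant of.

vi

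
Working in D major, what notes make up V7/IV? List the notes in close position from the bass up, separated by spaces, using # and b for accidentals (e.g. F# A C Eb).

V7/IV is a secondary dominant — the dominant seventh of IV. IV in D major is G, so the applied chord's root is D, a perfect fifth above.
Building a dominant seventh chord on D gives D-F#-A-C.

D F# A C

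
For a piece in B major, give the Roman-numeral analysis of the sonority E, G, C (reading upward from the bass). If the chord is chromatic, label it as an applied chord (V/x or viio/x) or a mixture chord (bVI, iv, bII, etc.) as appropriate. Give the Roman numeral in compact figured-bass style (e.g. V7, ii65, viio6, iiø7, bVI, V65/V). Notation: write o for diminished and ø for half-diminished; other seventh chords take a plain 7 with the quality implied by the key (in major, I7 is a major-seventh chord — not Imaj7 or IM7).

The pitches C-E-G form a major triad rooted on C.
C is the lowered second degree of B major (diatonic 2 would be C#). This is the Neapolitan sixth — a major triad on the lowered second degree, here in its customary first inversion.
With E in the bass the chord is in first inversion, so the figured bass is 6.

bII6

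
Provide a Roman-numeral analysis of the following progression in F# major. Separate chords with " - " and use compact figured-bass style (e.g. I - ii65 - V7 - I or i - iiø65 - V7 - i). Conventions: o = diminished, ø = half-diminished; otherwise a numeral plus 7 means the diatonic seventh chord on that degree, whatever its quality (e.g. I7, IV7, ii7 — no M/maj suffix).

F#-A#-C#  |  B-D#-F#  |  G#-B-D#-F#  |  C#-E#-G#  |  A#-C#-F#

F#-A#-C# has root F#, degree 1 in F# major, so I.
B-D#-F#: root B is the subdominant; major triad there is IV.
G#-B-D#-F#: root G# is the supertonic; minor seventh chord there is ii7.
C#-E#-G#: major triad on C# = scale degree 5 → V.
A#-C#-F# has root F#, degree 1 in F# major, so I6.

I - IV - ii7 - V - I6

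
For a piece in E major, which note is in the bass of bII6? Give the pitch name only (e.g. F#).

bII in E major has root F; the chord is F-A-C.
The figure 6 means first inversion — the third is in the bass.

A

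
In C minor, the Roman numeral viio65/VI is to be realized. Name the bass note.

The applied chord viio65/VI is rooted on G: G-Bb-Db-Fb.
The figure 65 means first inversion — the third is in the bass.

Bb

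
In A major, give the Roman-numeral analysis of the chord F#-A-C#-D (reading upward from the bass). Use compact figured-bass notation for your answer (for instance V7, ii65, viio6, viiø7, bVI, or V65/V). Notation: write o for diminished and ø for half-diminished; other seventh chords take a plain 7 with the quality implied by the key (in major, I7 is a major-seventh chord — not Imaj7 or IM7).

IV65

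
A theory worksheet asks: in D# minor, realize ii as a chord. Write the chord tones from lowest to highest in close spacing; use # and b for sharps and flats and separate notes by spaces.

Scale degree 2 in D# minor is E#; here the chord built on it is altered to a minor triad. ii is the minor supertonic, borrowed from the parallel major (the Dorian ii).
So the chord is E#-G#-B#.

E# G# B#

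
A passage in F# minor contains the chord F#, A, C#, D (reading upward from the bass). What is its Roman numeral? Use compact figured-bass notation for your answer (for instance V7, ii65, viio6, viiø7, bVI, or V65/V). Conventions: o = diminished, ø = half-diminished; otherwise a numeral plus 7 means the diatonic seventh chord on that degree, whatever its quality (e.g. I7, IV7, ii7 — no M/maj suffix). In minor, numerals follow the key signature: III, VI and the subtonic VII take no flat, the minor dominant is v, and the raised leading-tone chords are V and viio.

Stacked in thirds the chord is D-F#-A-C#: a major seventh chord on D.
In F# minor, D is the submediant; the diatonic major seventh chord there is VI7.
With F# in the bass the chord is in first inversion, so the figured bass is 65.

VI65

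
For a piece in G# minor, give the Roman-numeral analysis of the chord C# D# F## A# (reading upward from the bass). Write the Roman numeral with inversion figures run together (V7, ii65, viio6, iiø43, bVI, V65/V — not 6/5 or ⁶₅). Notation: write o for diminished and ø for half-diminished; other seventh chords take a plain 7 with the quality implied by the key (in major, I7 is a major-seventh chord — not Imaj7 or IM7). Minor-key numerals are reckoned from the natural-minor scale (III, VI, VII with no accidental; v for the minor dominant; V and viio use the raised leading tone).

V42

The pitches D#-F##-A#-C# form a dominant seventh chord rooted on D#.
D# is scale degree 5 in G# minor, and a dominant seventh chord on that degree is written V7.
With C# in the bass the chord is in third inversion, so the figured bass is 42.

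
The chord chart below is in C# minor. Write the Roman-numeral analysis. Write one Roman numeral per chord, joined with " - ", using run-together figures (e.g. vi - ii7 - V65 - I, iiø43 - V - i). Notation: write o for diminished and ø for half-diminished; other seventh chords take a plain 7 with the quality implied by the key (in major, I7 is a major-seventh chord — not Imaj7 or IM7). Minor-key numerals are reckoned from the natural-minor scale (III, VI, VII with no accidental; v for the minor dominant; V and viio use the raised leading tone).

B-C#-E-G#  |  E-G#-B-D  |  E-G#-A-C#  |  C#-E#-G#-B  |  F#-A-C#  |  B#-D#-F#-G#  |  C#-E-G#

i42 - V7/VI - VI43 - V7/iv - iv - V65 - i

B-C#-E-G#: root C# is the tonic; minor seventh chord there is i42.
E-G#-B-D: chromatic; E is V of VI, so V7/VI.
E-G#-A-C#: major seventh chord on A = scale degree 6 → VI43.
C#-E#-G#-B is the secondary dominant of iv (dominant seventh chord on C#): V7/iv.
F#-A-C#: root F# is the subdominant; minor triad there is iv.
B#-D#-F#-G#: dominant seventh chord on G# = scale degree 5 → V65.
C#-E-G#: root C# is the tonic; minor triad there is i.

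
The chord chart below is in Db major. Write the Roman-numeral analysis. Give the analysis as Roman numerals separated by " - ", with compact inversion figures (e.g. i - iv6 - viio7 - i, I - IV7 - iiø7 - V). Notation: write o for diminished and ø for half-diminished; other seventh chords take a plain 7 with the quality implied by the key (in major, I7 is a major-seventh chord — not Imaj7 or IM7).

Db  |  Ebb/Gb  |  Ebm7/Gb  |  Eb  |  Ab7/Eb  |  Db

I - bII6 - ii65 - V/V - V43 - I

Db: major triad on Db = scale degree 1 → I.
Ebb/Gb: Ebb with this quality isn't in the key; a major triad on b2 is the Neapolitan sixth, bII6 (third, Gb, in the bass — hence the 6).
Ebm7/Gb has root Eb, degree 2 in Db major, so ii65.
Eb: chromatic; Eb is V of V, so V/V.
Ab7/Eb has root Ab, degree 5 in Db major, so V43.
Db has root Db, degree 1 in Db major, so I.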